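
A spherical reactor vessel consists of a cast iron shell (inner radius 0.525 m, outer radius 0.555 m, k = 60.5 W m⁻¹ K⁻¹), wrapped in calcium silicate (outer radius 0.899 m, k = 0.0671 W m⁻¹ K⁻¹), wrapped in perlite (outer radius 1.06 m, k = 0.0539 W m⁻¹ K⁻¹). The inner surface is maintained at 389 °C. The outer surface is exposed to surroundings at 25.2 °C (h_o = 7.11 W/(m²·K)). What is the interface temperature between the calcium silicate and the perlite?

Series thermal resistances, inner to outer:
  R_cast iron = (1/0.525 − 1/0.555)/(4πk) = 0.1030/(4π·60.5) = 1.354×10^-4 K/W
  R_calcium silicate = (1/0.555 − 1/0.899)/(4πk) = 0.6895/(4π·0.0671) = 0.8177 K/W
  R_perlite = (1/0.899 − 1/1.06)/(4πk) = 0.1690/(4π·0.0539) = 0.2494 K/W
  R_conv,out = 1/(4πr²h) = 1/(4π·1.06²·7.11) = 0.009961 K/W
ΣR = 1.354×10^-4 + 0.8177 + 0.2494 + 0.009961 = 1.077 K/W
Q = ΔT/ΣR = (389 °C − 25.2 °C)/1.077 = 337.8 W
From the inner boundary to the calcium silicate/perlite interface, ΣR_partial = 0.8178 K/W.
T_interface = T_in − Q·ΣR_partial = 389 °C − (337.8)(0.8178) = 113 °C

T = 113 °C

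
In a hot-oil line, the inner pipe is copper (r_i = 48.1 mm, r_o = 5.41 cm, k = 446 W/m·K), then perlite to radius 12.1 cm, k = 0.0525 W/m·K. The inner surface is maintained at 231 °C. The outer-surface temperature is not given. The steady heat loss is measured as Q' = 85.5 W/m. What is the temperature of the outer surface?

T_out = 22.4 °C

Series resistances:
  R'_copper = ln(0.0541/0.0481)/(2πk) = 0.1176/(2π·446) = 4.195×10^-5 m·K/W
  R'_perlite = ln(0.121/0.0541)/(2πk) = 0.8050/(2π·0.0525) = 2.440 m·K/W
ΣR = 2.440 m·K/W
ΔT = Q'·ΣR = 85.5 × 2.440 = 208.6 K
Heat flows outward, so T_out = T_in − ΔT = 231 − 208.6 = 22.4 °C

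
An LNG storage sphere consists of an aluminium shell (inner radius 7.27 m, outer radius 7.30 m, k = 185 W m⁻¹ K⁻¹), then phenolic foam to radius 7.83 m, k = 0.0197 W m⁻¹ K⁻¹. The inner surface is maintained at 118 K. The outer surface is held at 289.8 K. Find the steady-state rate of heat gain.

Q = 4590 W

Resistance network (inner→outer):
  R_aluminium = (1/7.27 − 1/7.30)/(4πk) = 5.653×10^-4/(4π·185) = 2.432×10^-7 K/W
  R_phenolic foam = (1/7.30 − 1/7.83)/(4πk) = 0.009272/(4π·0.0197) = 0.03746 K/W
ΣR = 2.432×10^-7 + 0.03746 = 0.03746 K/W
Q = ΔT/ΣR = (118 K − 289.8 K)/0.03746 = -4590 W
(Negative Q ⇒ heat flows inward; heat gain = 4590 W.)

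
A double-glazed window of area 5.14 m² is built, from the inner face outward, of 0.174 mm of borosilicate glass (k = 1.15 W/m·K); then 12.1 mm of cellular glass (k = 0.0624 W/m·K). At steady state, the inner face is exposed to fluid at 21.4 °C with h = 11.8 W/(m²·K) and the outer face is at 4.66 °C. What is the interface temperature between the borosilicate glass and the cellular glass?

Treat each layer as a resistance in series:
  R_conv,in = 1/(hA) = 1/(11.8·5.14) = 0.01649 K/W
  R_borosilicate glass = L/(kA) = 1.74×10^-4/(1.15·5.14) = 2.944×10^-5 K/W
  R_cellular glass = L/(kA) = 0.0121/(0.0624·5.14) = 0.03773 K/W
ΣR = 0.01649 + 2.944×10^-5 + 0.03773 = 0.05425 K/W
Q = ΔT/ΣR = (21.4 °C − 4.66 °C)/0.05425 = 308.6 W
From the inner boundary to the borosilicate glass/cellular glass interface, ΣR_partial = 0.01652 K/W.
T_interface = T_in − Q·ΣR_partial = 21.4 °C − (308.6)(0.01652) = 16.3 °C

T = 16.3 °C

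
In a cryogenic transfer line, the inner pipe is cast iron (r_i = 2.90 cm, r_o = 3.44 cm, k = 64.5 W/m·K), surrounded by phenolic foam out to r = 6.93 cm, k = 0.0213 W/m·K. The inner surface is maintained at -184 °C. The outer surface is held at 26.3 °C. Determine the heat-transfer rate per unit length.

Q' = 40.2 W/m

Resistance network (inner→outer):
  R'_cast iron = ln(0.0344/0.0290)/(2πk) = 0.1708/(2π·64.5) = 4.214×10^-4 m·K/W
  R'_phenolic foam = ln(0.0693/0.0344)/(2πk) = 0.7004/(2π·0.0213) = 5.233 m·K/W
ΣR = 4.214×10^-4 + 5.233 = 5.233 m·K/W
Q' = ΔT/ΣR = (-184 °C − 26.3 °C)/5.233 = -40.2 W/m
(Negative Q' ⇒ heat flows inward; heat gain = 40.2 W/m.)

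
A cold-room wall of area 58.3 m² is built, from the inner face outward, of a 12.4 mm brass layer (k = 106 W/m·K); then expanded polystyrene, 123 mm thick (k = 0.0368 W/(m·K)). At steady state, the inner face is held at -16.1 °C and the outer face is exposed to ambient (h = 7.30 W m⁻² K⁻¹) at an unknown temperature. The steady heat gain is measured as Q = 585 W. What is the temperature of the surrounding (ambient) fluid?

T_out = 18.8 °C

Sum the resistances:
  R_brass = L/(kA) = 0.0124/(106·58.3) = 2.007×10^-6 K/W
  R_expanded polystyrene = L/(kA) = 0.123/(0.0368·58.3) = 0.05733 K/W
  R_conv,out = 1/(hA) = 1/(7.30·58.3) = 0.002350 K/W
ΣR = 0.05968 K/W
ΔT = Q·ΣR = 585 × 0.05968 = 34.91 K
Heat flows inward, so T_out = T_in + ΔT = -16.1 + 34.91 = 18.8 °C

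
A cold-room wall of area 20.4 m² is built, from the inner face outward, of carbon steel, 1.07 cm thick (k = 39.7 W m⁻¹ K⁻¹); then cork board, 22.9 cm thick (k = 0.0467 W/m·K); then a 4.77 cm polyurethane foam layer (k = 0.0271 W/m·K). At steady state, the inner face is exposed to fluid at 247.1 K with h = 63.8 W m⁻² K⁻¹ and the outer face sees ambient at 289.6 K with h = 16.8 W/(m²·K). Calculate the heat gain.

Series thermal resistances, inner to outer:
  R_conv,in = 1/(hA) = 1/(63.8·20.4) = 7.683×10^-4 K/W
  R_carbon steel = L/(kA) = 0.0107/(39.7·20.4) = 1.321×10^-5 K/W
  R_cork board = L/(kA) = 0.229/(0.0467·20.4) = 0.2404 K/W
  R_polyurethane foam = L/(kA) = 0.0477/(0.0271·20.4) = 0.08628 K/W
  R_conv,out = 1/(hA) = 1/(16.8·20.4) = 0.002918 K/W
ΣR = 7.683×10^-4 + 1.321×10^-5 + 0.2404 + 0.08628 + 0.002918 = 0.3304 K/W
Q = ΔT/ΣR = (247.1 K − 289.6 K)/0.3304 = -129 W
(Negative Q ⇒ heat flows inward; heat gain = 129 W.)

Q = 129 W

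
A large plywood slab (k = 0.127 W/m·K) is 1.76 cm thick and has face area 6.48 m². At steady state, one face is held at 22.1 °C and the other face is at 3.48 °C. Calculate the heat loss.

Q = 871 W

Q = kA·ΔT/L = 0.127 × 6.48 × |22.1 °C − 3.48 °C| / 0.0176 = 871 W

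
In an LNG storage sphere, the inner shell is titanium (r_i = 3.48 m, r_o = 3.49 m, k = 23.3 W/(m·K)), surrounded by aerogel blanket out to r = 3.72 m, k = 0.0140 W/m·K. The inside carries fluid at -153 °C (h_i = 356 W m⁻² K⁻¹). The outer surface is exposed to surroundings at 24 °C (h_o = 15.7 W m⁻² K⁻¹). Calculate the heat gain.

Series thermal resistances, inner to outer:
  R_conv,in = 1/(4πr²h) = 1/(4π·3.48²·356) = 1.846×10^-5 K/W
  R_titanium = (1/3.48 − 1/3.49)/(4πk) = 8.234×10^-4/(4π·23.3) = 2.812×10^-6 K/W
  R_aerogel blanket = (1/3.49 − 1/3.72)/(4πk) = 0.01772/(4π·0.0140) = 0.1007 K/W
  R_conv,out = 1/(4πr²h) = 1/(4π·3.72²·15.7) = 3.663×10^-4 K/W
ΣR = 1.846×10^-5 + 2.812×10^-6 + 0.1007 + 3.663×10^-4 = 0.1011 K/W
Q = ΔT/ΣR = (-153 °C − 24 °C)/0.1011 = -1750 W
(Negative Q ⇒ heat flows inward; heat gain = 1750 W.)

Q = 1750 W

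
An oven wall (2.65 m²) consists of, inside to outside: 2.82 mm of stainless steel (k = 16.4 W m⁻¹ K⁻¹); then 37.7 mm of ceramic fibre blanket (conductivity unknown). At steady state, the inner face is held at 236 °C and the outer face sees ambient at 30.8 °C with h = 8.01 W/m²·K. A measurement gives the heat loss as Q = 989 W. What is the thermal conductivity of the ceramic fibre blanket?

ΣR = ΔT/Q = |236 − 30.8|/989 = 0.2075 K/W
Known resistances:
  R_stainless steel = L/(kA) = 0.00282/(16.4·2.65) = 6.489×10^-5 K/W
  R_conv,out = 1/(hA) = 1/(8.01·2.65) = 0.04711 K/W
R_ceramic fibre blanket = ΣR − ΣR_known = 0.2075 − 0.04717 = 0.1603 K/W
L/(kA) = 0.1603 ⇒ k = 0.0377/(0.1603·2.65) = 0.0887 W/m·K

k = 0.0887 W/m·K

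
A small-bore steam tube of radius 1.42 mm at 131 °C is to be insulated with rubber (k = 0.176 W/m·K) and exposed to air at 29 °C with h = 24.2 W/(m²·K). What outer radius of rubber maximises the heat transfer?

For a cylinder, r_cr = k_ins/h = 0.176/24.2 = 0.00727 m = 0.727 cm

r_cr = 0.727 cm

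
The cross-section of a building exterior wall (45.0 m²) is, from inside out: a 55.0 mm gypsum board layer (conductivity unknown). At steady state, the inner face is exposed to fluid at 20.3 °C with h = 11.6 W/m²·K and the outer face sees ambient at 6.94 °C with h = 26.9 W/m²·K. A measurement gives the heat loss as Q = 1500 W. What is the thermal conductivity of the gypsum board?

ΣR = ΔT/Q = |20.3 − 6.94|/1500 = 0.008907 K/W
Known resistances:
  R_conv,in = 1/(hA) = 1/(11.6·45.0) = 0.001916 K/W
  R_conv,out = 1/(hA) = 1/(26.9·45.0) = 8.261×10^-4 K/W
R_gypsum board = ΣR − ΣR_known = 0.008907 − 0.002742 = 0.006165 K/W
L/(kA) = 0.006165 ⇒ k = 0.0550/(0.006165·45.0) = 0.198 W/m·K

k = 0.198 W/m·K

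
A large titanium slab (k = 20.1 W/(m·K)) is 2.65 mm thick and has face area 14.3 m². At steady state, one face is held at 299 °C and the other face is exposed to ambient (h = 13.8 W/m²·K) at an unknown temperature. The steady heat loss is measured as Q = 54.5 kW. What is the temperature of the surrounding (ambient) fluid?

Sum the resistances:
  R_titanium = L/(kA) = 0.00265/(20.1·14.3) = 9.220×10^-6 K/W
  R_conv,out = 1/(hA) = 1/(13.8·14.3) = 0.005067 K/W
ΣR = 0.005077 K/W
ΔT = Q·ΣR = 54500 × 0.005077 = 276.7 K
Heat flows outward, so T_out = T_in − ΔT = 299 − 276.7 = 22.3 °C

T_out = 22.3 °C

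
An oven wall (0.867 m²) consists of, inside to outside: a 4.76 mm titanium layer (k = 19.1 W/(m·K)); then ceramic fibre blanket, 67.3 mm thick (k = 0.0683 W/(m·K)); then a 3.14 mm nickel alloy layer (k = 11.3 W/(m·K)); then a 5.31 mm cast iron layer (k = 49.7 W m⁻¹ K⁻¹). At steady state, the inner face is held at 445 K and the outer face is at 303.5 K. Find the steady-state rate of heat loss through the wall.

Resistance network (inner→outer):
  R_titanium = L/(kA) = 0.00476/(19.1·0.867) = 2.874×10^-4 K/W
  R_ceramic fibre blanket = L/(kA) = 0.0673/(0.0683·0.867) = 1.137 K/W
  R_nickel alloy = L/(kA) = 0.00314/(11.3·0.867) = 3.205×10^-4 K/W
  R_cast iron = L/(kA) = 0.00531/(49.7·0.867) = 1.232×10^-4 K/W
ΣR = 2.874×10^-4 + 1.137 + 3.205×10^-4 + 1.232×10^-4 = 1.138 K/W
Q = ΔT/ΣR = (445 K − 303.5 K)/1.138 = 124 W

Q = 124 W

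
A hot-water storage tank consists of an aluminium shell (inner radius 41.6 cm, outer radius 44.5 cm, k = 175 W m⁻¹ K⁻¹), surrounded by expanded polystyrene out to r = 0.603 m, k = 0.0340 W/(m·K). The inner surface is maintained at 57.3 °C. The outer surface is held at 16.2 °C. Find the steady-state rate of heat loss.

Series thermal resistances, inner to outer:
  R_aluminium = (1/0.416 − 1/0.445)/(4πk) = 0.1567/(4π·175) = 7.124×10^-5 K/W
  R_expanded polystyrene = (1/0.445 − 1/0.603)/(4πk) = 0.5888/(4π·0.0340) = 1.378 K/W
ΣR = 7.124×10^-5 + 1.378 = 1.378 K/W
Q = ΔT/ΣR = (57.3 °C − 16.2 °C)/1.378 = 29.8 W

Q = 29.8 W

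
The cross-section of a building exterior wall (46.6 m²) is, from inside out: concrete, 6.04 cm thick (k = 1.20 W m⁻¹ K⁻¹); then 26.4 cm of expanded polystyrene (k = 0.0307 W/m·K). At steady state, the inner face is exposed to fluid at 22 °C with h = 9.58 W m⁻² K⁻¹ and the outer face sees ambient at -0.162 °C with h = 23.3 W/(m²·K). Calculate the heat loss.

Resistance network (inner→outer):
  R_conv,in = 1/(hA) = 1/(9.58·46.6) = 0.002240 K/W
  R_concrete = L/(kA) = 0.0604/(1.20·46.6) = 0.001080 K/W
  R_expanded polystyrene = L/(kA) = 0.264/(0.0307·46.6) = 0.1845 K/W
  R_conv,out = 1/(hA) = 1/(23.3·46.6) = 9.210×10^-4 K/W
ΣR = 0.002240 + 0.001080 + 0.1845 + 9.210×10^-4 = 0.1887 K/W
Q = ΔT/ΣR = (22 °C − -0.162 °C)/0.1887 = 117 W

Q = 117 W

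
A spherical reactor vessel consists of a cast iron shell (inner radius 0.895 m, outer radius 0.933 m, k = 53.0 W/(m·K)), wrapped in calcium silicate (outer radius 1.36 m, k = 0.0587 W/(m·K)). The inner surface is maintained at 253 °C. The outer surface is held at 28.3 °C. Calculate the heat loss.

Resistance network (inner→outer):
  R_cast iron = (1/0.895 − 1/0.933)/(4πk) = 0.04551/(4π·53.0) = 6.833×10^-5 K/W
  R_calcium silicate = (1/0.933 − 1/1.36)/(4πk) = 0.3365/(4π·0.0587) = 0.4562 K/W
ΣR = 6.833×10^-5 + 0.4562 = 0.4563 K/W
Q = ΔT/ΣR = (253 °C − 28.3 °C)/0.4563 = 492 W

Q = 492 W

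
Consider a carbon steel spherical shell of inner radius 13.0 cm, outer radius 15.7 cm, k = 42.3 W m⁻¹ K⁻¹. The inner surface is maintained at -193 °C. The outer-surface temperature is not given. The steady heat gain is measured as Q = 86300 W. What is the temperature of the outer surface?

T_out = 21.8 °C

Series resistances:
  R_carbon steel = (1/0.130 − 1/0.157)/(4πk) = 1.323/(4π·42.3) = 0.002489 K/W
ΣR = 0.002489 K/W
ΔT = Q·ΣR = 86300 × 0.002489 = 214.8 K
Heat flows inward, so T_out = T_in + ΔT = -193 + 214.8 = 21.8 °C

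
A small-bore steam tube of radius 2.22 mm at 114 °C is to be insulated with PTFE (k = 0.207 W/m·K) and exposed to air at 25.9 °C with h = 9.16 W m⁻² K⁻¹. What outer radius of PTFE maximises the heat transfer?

r_cr = 2.26 cm

For a cylinder, r_cr = k_ins/h = 0.207/9.16 = 0.0226 m = 2.26 cm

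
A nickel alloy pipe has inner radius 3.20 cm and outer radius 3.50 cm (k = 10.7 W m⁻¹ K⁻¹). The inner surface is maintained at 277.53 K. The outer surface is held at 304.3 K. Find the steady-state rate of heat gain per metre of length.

Q' = 2πk·ΔT/ln(r₂/r₁) = 2π × 10.7 × 26.77 / ln(0.0350/0.0320) = 20100 W/m

Q' = 20.1 kW/m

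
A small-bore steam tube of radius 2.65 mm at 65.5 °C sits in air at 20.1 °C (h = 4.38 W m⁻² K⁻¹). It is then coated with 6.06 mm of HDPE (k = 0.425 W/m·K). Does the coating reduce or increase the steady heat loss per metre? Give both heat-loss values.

Critical radius for a cylinder: r_cr = k/h = 0.0970 m = 9.70 cm.
Outer radius after coating: r₂ = 0.00265 + 0.00606 = 0.00871 m.
Since r₁ < r_cr and r₂ ≤ r_cr, the coating moves toward the maximum at r_cr — heat loss rises.
Bare: R = 1/(2πr₁h) = 13.71 m·K/W; Q = 45.4/13.71 = 3.31 W/m.
Coated: R = R_cond + R_conv = 4.617 m·K/W; Q = 45.4/4.617 = 9.83 W/m.

increases: 3.31 → 9.83 W/m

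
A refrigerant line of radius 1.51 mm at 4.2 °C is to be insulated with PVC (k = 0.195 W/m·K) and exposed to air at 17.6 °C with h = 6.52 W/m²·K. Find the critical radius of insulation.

r_cr = 2.99 cm

For a cylinder, r_cr = k_ins/h = 0.195/6.52 = 0.0299 m = 2.99 cm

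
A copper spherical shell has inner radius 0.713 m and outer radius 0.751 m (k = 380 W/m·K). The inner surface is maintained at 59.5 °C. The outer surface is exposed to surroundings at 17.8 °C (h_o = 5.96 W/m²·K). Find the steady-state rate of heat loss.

Treat each layer as a resistance in series:
  R_copper = (1/0.713 − 1/0.751)/(4πk) = 0.07097/(4π·380) = 1.486×10^-5 K/W
  R_conv,out = 1/(4πr²h) = 1/(4π·0.751²·5.96) = 0.02367 K/W
ΣR = 1.486×10^-5 + 0.02367 = 0.02368 K/W
Q = ΔT/ΣR = (59.5 °C − 17.8 °C)/0.02368 = 1760 W

Q = 1760 W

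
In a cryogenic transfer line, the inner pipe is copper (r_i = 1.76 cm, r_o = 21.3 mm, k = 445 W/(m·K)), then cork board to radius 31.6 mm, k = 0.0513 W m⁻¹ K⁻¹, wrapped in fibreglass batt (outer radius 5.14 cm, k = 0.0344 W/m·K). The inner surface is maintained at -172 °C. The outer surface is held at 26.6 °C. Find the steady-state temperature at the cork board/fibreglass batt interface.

Series thermal resistances, inner to outer:
  R'_copper = ln(0.0213/0.0176)/(2πk) = 0.1908/(2π·445) = 6.824×10^-5 m·K/W
  R'_cork board = ln(0.0316/0.0213)/(2πk) = 0.3945/(2π·0.0513) = 1.224 m·K/W
  R'_fibreglass batt = ln(0.0514/0.0316)/(2πk) = 0.4865/(2π·0.0344) = 2.251 m·K/W
ΣR = 6.824×10^-5 + 1.224 + 2.251 = 3.475 m·K/W
Q' = ΔT/ΣR = (-172 °C − 26.6 °C)/3.475 = -57.15 W/m
From the inner boundary to the cork board/fibreglass batt interface, ΣR_partial = 1.224 m·K/W.
T_interface = T_in − Q'·ΣR_partial = -172 °C − (-57.15)(1.224) = -102 °C

T = -102 °C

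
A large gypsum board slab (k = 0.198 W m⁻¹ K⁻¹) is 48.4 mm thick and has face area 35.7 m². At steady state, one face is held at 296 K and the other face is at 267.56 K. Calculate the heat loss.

Q = kA·ΔT/L = 0.198 × 35.7 × |296 K − 267.56 K| / 0.0484 = 4150 W

Q = 4.15 kW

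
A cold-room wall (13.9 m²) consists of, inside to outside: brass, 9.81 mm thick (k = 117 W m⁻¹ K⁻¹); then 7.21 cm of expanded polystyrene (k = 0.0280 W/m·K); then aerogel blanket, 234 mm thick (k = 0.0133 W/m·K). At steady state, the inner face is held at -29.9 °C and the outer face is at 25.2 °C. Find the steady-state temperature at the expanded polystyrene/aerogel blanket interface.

T = -22.9 °C

Series thermal resistances, inner to outer:
  R_brass = L/(kA) = 0.00981/(117·13.9) = 6.032×10^-6 K/W
  R_expanded polystyrene = L/(kA) = 0.0721/(0.0280·13.9) = 0.1853 K/W
  R_aerogel blanket = L/(kA) = 0.234/(0.0133·13.9) = 1.266 K/W
ΣR = 6.032×10^-6 + 0.1853 + 1.266 = 1.451 K/W
Q = ΔT/ΣR = (-29.9 °C − 25.2 °C)/1.451 = -37.97 W
From the inner boundary to the expanded polystyrene/aerogel blanket interface, ΣR_partial = 0.1853 K/W.
T_interface = T_in − Q·ΣR_partial = -29.9 °C − (-37.97)(0.1853) = -22.9 °C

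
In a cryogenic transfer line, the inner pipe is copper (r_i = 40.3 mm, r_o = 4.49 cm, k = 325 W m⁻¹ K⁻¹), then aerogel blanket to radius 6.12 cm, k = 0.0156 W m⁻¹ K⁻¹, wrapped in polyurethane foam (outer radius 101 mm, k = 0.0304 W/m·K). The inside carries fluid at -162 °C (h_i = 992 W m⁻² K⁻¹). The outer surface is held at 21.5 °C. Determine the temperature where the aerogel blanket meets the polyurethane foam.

Resistance network (inner→outer):
  R'_conv,in = 1/(2πr h) = 1/(2π·0.0403·992) = 0.003981 m·K/W
  R'_copper = ln(0.0449/0.0403)/(2πk) = 0.1081/(2π·325) = 5.293×10^-5 m·K/W
  R'_aerogel blanket = ln(0.0612/0.0449)/(2πk) = 0.3097/(2π·0.0156) = 3.160 m·K/W
  R'_polyurethane foam = ln(0.101/0.0612)/(2πk) = 0.5010/(2π·0.0304) = 2.623 m·K/W
ΣR = 0.003981 + 5.293×10^-5 + 3.160 + 2.623 = 5.787 m·K/W
Q' = ΔT/ΣR = (-162 °C − 21.5 °C)/5.787 = -31.71 W/m
From the inner boundary to the aerogel blanket/polyurethane foam interface, ΣR_partial = 3.164 m·K/W.
T_interface = T_in − Q'·ΣR_partial = -162 °C − (-31.71)(3.164) = -61.7 °C

T = -61.7 °C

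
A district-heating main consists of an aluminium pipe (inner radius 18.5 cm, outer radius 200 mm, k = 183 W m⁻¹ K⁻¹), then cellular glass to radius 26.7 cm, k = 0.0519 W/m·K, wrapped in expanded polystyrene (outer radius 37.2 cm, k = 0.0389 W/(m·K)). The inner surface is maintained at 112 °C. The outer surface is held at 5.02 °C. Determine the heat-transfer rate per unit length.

Treat each layer as a resistance in series:
  R'_aluminium = ln(0.200/0.185)/(2πk) = 0.07796/(2π·183) = 6.780×10^-5 m·K/W
  R'_cellular glass = ln(0.267/0.200)/(2πk) = 0.2889/(2π·0.0519) = 0.8860 m·K/W
  R'_expanded polystyrene = ln(0.372/0.267)/(2πk) = 0.3316/(2π·0.0389) = 1.357 m·K/W
ΣR = 6.780×10^-5 + 0.8860 + 1.357 = 2.243 m·K/W
Q' = ΔT/ΣR = (112 °C − 5.02 °C)/2.243 = 47.7 W/m

Q' = 47.7 W/m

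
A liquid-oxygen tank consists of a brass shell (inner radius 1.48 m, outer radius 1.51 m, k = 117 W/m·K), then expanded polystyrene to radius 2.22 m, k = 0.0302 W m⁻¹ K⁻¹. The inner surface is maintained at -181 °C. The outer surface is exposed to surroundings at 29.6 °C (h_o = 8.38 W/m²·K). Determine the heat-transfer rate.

Q = 376 W

Resistance network (inner→outer):
  R_brass = (1/1.48 − 1/1.51)/(4πk) = 0.01342/(4π·117) = 9.130×10^-6 K/W
  R_expanded polystyrene = (1/1.51 − 1/2.22)/(4πk) = 0.2118/(4π·0.0302) = 0.5581 K/W
  R_conv,out = 1/(4πr²h) = 1/(4π·2.22²·8.38) = 0.001927 K/W
ΣR = 9.130×10^-6 + 0.5581 + 0.001927 = 0.5600 K/W
Q = ΔT/ΣR = (-181 °C − 29.6 °C)/0.5600 = -376 W
(Negative Q ⇒ heat flows inward; heat gain = 376 W.)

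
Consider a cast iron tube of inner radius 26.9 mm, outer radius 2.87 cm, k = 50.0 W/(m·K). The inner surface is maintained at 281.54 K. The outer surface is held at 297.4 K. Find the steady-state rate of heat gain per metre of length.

Q' = 2πk·ΔT/ln(r₂/r₁) = 2π × 50.0 × 15.86 / ln(0.0287/0.0269) = 76900 W/m

Q' = 76.9 kW/m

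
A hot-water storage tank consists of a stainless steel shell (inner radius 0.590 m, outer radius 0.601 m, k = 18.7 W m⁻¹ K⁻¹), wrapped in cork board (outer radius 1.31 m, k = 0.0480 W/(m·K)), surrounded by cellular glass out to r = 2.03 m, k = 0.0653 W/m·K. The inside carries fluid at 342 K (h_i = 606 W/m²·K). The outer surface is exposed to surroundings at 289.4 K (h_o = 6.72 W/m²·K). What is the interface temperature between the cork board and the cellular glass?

T = 299.0 K

Series thermal resistances, inner to outer:
  R_conv,in = 1/(4πr²h) = 1/(4π·0.590²·606) = 3.772×10^-4 K/W
  R_stainless steel = (1/0.590 − 1/0.601)/(4πk) = 0.03102/(4π·18.7) = 1.320×10^-4 K/W
  R_cork board = (1/0.601 − 1/1.31)/(4πk) = 0.9005/(4π·0.0480) = 1.493 K/W
  R_cellular glass = (1/1.31 − 1/2.03)/(4πk) = 0.2707/(4π·0.0653) = 0.3299 K/W
  R_conv,out = 1/(4πr²h) = 1/(4π·2.03²·6.72) = 0.002874 K/W
ΣR = 3.772×10^-4 + 1.320×10^-4 + 1.493 + 0.3299 + 0.002874 = 1.826 K/W
Q = ΔT/ΣR = (342 K − 289.4 K)/1.826 = 28.81 W
From the inner boundary to the cork board/cellular glass interface, ΣR_partial = 1.494 K/W.
T_interface = T_in − Q·ΣR_partial = 342 K − (28.81)(1.494) = 299.0 K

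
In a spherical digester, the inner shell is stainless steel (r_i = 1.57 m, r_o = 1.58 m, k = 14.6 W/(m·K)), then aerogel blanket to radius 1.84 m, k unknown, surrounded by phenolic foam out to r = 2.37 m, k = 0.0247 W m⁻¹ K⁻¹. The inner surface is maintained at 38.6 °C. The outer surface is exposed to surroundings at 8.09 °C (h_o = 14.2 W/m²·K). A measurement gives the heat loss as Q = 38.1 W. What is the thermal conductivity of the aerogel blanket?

ΣR = ΔT/Q = |38.6 − 8.09|/38.1 = 0.8008 K/W
Known resistances:
  R_stainless steel = (1/1.57 − 1/1.58)/(4πk) = 0.004031/(4π·14.6) = 2.197×10^-5 K/W
  R_phenolic foam = (1/1.84 − 1/2.37)/(4πk) = 0.1215/(4π·0.0247) = 0.3916 K/W
  R_conv,out = 1/(4πr²h) = 1/(4π·2.37²·14.2) = 9.977×10^-4 K/W
R_aerogel blanket = ΣR − ΣR_known = 0.8008 − 0.3926 = 0.4082 K/W
(1/r₁−1/r₂)/(4πk) = 0.4082 ⇒ k = 0.08943/(4π·0.4082) = 0.0174 W/m·K

k = 0.0174 W/m·K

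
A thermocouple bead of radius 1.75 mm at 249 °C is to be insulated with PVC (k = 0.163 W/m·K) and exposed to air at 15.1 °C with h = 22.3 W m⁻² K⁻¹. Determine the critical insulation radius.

r_cr = 1.46 cm

For a sphere, r_cr = 2k_ins/h = 2·0.163/22.3 = 0.0146 m = 1.46 cm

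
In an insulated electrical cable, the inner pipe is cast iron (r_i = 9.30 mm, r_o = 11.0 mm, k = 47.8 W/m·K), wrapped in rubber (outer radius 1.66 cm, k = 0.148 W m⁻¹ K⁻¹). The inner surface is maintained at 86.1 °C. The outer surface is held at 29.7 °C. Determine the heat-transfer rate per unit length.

Resistance network (inner→outer):
  R'_cast iron = ln(0.0110/0.00930)/(2πk) = 0.1679/(2π·47.8) = 5.590×10^-4 m·K/W
  R'_rubber = ln(0.0166/0.0110)/(2πk) = 0.4115/(2π·0.148) = 0.4425 m·K/W
ΣR = 5.590×10^-4 + 0.4425 = 0.4431 m·K/W
Q' = ΔT/ΣR = (86.1 °C − 29.7 °C)/0.4431 = 127 W/m

Q' = 127 W/m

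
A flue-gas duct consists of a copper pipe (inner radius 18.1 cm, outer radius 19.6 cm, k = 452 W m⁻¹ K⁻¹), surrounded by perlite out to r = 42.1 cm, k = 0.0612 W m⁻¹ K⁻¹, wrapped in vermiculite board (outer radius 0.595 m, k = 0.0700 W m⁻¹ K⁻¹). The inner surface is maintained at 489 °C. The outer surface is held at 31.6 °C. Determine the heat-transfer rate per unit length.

Treat each layer as a resistance in series:
  R'_copper = ln(0.196/0.181)/(2πk) = 0.07962/(2π·452) = 2.803×10^-5 m·K/W
  R'_perlite = ln(0.421/0.196)/(2πk) = 0.7645/(2π·0.0612) = 1.988 m·K/W
  R'_vermiculite board = ln(0.595/0.421)/(2πk) = 0.3459/(2π·0.0700) = 0.7865 m·K/W
ΣR = 2.803×10^-5 + 1.988 + 0.7865 = 2.775 m·K/W
Q' = ΔT/ΣR = (489 °C − 31.6 °C)/2.775 = 165 W/m

Q' = 165 W/m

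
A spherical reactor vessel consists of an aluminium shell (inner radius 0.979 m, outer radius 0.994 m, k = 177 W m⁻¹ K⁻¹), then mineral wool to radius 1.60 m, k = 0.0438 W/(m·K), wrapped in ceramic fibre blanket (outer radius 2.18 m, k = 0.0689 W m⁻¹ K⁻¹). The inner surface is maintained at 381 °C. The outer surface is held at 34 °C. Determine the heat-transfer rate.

Q = 392 W

Series thermal resistances, inner to outer:
  R_aluminium = (1/0.979 − 1/0.994)/(4πk) = 0.01541/(4π·177) = 6.930×10^-6 K/W
  R_mineral wool = (1/0.994 − 1/1.60)/(4πk) = 0.3810/(4π·0.0438) = 0.6923 K/W
  R_ceramic fibre blanket = (1/1.60 − 1/2.18)/(4πk) = 0.1663/(4π·0.0689) = 0.1921 K/W
ΣR = 6.930×10^-6 + 0.6923 + 0.1921 = 0.8844 K/W
Q = ΔT/ΣR = (381 °C − 34 °C)/0.8844 = 392 W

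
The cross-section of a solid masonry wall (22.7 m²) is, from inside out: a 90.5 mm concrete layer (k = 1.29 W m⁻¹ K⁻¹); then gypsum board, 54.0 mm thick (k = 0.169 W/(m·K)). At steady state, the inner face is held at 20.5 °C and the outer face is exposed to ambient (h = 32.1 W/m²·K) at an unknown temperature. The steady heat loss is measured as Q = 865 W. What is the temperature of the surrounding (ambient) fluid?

Sum the resistances:
  R_concrete = L/(kA) = 0.0905/(1.29·22.7) = 0.003091 K/W
  R_gypsum board = L/(kA) = 0.0540/(0.169·22.7) = 0.01408 K/W
  R_conv,out = 1/(hA) = 1/(32.1·22.7) = 0.001372 K/W
ΣR = 0.01854 K/W
ΔT = Q·ΣR = 865 × 0.01854 = 16.04 K
Heat flows outward, so T_out = T_in − ΔT = 20.5 − 16.04 = 4.46 °C

T_out = 4.46 °C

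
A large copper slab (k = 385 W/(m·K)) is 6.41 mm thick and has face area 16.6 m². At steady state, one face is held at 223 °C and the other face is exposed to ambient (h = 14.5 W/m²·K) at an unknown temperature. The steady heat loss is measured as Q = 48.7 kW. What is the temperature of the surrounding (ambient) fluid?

T_out = 20.6 °C

Sum the resistances:
  R_copper = L/(kA) = 0.00641/(385·16.6) = 1.003×10^-6 K/W
  R_conv,out = 1/(hA) = 1/(14.5·16.6) = 0.004155 K/W
ΣR = 0.004156 K/W
ΔT = Q·ΣR = 48700 × 0.004156 = 202.4 K
Heat flows outward, so T_out = T_in − ΔT = 223 − 202.4 = 20.6 °C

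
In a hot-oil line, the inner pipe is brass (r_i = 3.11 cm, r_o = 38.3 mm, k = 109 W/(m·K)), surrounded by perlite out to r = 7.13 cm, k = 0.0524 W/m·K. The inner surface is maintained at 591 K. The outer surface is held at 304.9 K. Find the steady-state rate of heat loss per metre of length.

Q' = 152 W/m

Series thermal resistances, inner to outer:
  R'_brass = ln(0.0383/0.0311)/(2πk) = 0.2082/(2π·109) = 3.041×10^-4 m·K/W
  R'_perlite = ln(0.0713/0.0383)/(2πk) = 0.6214/(2π·0.0524) = 1.888 m·K/W
ΣR = 3.041×10^-4 + 1.888 = 1.888 m·K/W
Q' = ΔT/ΣR = (591 K − 304.9 K)/1.888 = 152 W/m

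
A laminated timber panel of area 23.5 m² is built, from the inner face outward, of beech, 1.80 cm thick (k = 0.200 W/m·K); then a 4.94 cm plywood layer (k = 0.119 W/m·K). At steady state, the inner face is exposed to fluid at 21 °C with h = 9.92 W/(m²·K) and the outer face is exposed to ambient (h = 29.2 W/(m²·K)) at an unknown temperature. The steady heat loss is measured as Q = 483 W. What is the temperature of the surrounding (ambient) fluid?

T_out = 7.84 °C

Series resistances:
  R_conv,in = 1/(hA) = 1/(9.92·23.5) = 0.004290 K/W
  R_beech = L/(kA) = 0.0180/(0.200·23.5) = 0.003830 K/W
  R_plywood = L/(kA) = 0.0494/(0.119·23.5) = 0.01766 K/W
  R_conv,out = 1/(hA) = 1/(29.2·23.5) = 0.001457 K/W
ΣR = 0.02724 K/W
ΔT = Q·ΣR = 483 × 0.02724 = 13.16 K
Heat flows outward, so T_out = T_in − ΔT = 21 − 13.16 = 7.84 °C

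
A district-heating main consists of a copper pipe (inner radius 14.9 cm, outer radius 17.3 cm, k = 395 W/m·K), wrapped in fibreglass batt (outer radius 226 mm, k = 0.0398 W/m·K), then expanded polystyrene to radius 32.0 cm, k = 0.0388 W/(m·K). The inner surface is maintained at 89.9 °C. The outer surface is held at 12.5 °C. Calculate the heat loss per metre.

Treat each layer as a resistance in series:
  R'_copper = ln(0.173/0.149)/(2πk) = 0.1493/(2π·395) = 6.017×10^-5 m·K/W
  R'_fibreglass batt = ln(0.226/0.173)/(2πk) = 0.2672/(2π·0.0398) = 1.069 m·K/W
  R'_expanded polystyrene = ln(0.320/0.226)/(2πk) = 0.3478/(2π·0.0388) = 1.427 m·K/W
ΣR = 6.017×10^-5 + 1.069 + 1.427 = 2.496 m·K/W
Q' = ΔT/ΣR = (89.9 °C − 12.5 °C)/2.496 = 31.0 W/m

Q' = 31.0 W/m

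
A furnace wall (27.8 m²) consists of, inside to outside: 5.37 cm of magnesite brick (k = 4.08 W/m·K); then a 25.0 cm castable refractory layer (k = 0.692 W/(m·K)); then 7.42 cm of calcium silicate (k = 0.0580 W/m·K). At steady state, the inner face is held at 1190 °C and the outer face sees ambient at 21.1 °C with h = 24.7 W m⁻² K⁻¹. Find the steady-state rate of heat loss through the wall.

Resistance network (inner→outer):
  R_magnesite brick = L/(kA) = 0.0537/(4.08·27.8) = 4.734×10^-4 K/W
  R_castable refractory = L/(kA) = 0.250/(0.692·27.8) = 0.01300 K/W
  R_calcium silicate = L/(kA) = 0.0742/(0.0580·27.8) = 0.04602 K/W
  R_conv,out = 1/(hA) = 1/(24.7·27.8) = 0.001456 K/W
ΣR = 4.734×10^-4 + 0.01300 + 0.04602 + 0.001456 = 0.06095 K/W
Q = ΔT/ΣR = (1190 °C − 21.1 °C)/0.06095 = 19200 W

Q = 19.2 kW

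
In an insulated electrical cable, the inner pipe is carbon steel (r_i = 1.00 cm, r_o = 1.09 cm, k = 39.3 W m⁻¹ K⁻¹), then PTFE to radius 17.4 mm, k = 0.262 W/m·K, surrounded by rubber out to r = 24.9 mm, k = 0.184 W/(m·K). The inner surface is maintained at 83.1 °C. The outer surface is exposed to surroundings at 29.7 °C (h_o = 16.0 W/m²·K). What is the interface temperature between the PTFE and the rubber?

T = 67.8 °C

Series thermal resistances, inner to outer:
  R'_carbon steel = ln(0.0109/0.0100)/(2πk) = 0.08618/(2π·39.3) = 3.490×10^-4 m·K/W
  R'_PTFE = ln(0.0174/0.0109)/(2πk) = 0.4677/(2π·0.262) = 0.2841 m·K/W
  R'_rubber = ln(0.0249/0.0174)/(2πk) = 0.3584/(2π·0.184) = 0.3100 m·K/W
  R'_conv,out = 1/(2πr h) = 1/(2π·0.0249·16.0) = 0.3995 m·K/W
ΣR = 3.490×10^-4 + 0.2841 + 0.3100 + 0.3995 = 0.9939 m·K/W
Q' = ΔT/ΣR = (83.1 °C − 29.7 °C)/0.9939 = 53.73 W/m
From the inner boundary to the PTFE/rubber interface, ΣR_partial = 0.2844 m·K/W.
T_interface = T_in − Q'·ΣR_partial = 83.1 °C − (53.73)(0.2844) = 67.8 °C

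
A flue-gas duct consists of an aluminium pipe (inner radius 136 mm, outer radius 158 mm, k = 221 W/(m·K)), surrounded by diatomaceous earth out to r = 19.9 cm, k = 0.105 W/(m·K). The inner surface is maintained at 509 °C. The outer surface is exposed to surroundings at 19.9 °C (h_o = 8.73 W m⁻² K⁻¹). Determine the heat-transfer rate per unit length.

Q' = 1110 W/m

Series thermal resistances, inner to outer:
  R'_aluminium = ln(0.158/0.136)/(2πk) = 0.1499/(2π·221) = 1.080×10^-4 m·K/W
  R'_diatomaceous earth = ln(0.199/0.158)/(2πk) = 0.2307/(2π·0.105) = 0.3497 m·K/W
  R'_conv,out = 1/(2πr h) = 1/(2π·0.199·8.73) = 0.09161 m·K/W
ΣR = 1.080×10^-4 + 0.3497 + 0.09161 = 0.4414 m·K/W
Q' = ΔT/ΣR = (509 °C − 19.9 °C)/0.4414 = 1110 W/m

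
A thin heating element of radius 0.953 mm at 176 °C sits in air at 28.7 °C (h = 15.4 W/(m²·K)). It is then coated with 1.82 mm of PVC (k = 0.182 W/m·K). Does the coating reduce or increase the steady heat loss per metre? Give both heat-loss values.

Critical radius for a cylinder: r_cr = k/h = 0.0118 m = 1.18 cm.
Outer radius after coating: r₂ = 9.53×10^-4 + 0.00182 = 0.002773 m.
Since r₁ < r_cr and r₂ ≤ r_cr, the coating moves toward the maximum at r_cr — heat loss rises.
Bare: R = 1/(2πr₁h) = 10.84 m·K/W; Q = 147.3/10.84 = 13.6 W/m.
Coated: R = R_cond + R_conv = 4.661 m·K/W; Q = 147.3/4.661 = 31.6 W/m.

increases: 13.6 → 31.6 W/m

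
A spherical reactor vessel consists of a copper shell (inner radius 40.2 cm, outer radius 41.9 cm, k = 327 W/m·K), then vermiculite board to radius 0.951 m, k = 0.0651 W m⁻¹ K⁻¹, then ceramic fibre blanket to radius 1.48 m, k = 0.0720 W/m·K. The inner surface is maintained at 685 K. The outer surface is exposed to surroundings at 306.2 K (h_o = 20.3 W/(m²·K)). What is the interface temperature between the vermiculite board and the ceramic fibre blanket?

Series thermal resistances, inner to outer:
  R_copper = (1/0.402 − 1/0.419)/(4πk) = 0.1009/(4π·327) = 2.456×10^-5 K/W
  R_vermiculite board = (1/0.419 − 1/0.951)/(4πk) = 1.335/(4π·0.0651) = 1.632 K/W
  R_ceramic fibre blanket = (1/0.951 − 1/1.48)/(4πk) = 0.3758/(4π·0.0720) = 0.4154 K/W
  R_conv,out = 1/(4πr²h) = 1/(4π·1.48²·20.3) = 0.001790 K/W
ΣR = 2.456×10^-5 + 1.632 + 0.4154 + 0.001790 = 2.049 K/W
Q = ΔT/ΣR = (685 K − 306.2 K)/2.049 = 184.9 W
From the inner boundary to the vermiculite board/ceramic fibre blanket interface, ΣR_partial = 1.632 K/W.
T_interface = T_in − Q·ΣR_partial = 685 K − (184.9)(1.632) = 383 K

T = 383 K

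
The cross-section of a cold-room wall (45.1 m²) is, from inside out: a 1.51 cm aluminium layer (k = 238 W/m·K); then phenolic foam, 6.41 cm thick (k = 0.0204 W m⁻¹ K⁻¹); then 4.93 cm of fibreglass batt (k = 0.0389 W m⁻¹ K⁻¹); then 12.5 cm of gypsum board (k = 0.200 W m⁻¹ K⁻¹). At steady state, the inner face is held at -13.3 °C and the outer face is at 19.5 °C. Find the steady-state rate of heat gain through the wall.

Series thermal resistances, inner to outer:
  R_aluminium = L/(kA) = 0.0151/(238·45.1) = 1.407×10^-6 K/W
  R_phenolic foam = L/(kA) = 0.0641/(0.0204·45.1) = 0.06967 K/W
  R_fibreglass batt = L/(kA) = 0.0493/(0.0389·45.1) = 0.02810 K/W
  R_gypsum board = L/(kA) = 0.125/(0.200·45.1) = 0.01386 K/W
ΣR = 1.407×10^-6 + 0.06967 + 0.02810 + 0.01386 = 0.1116 K/W
Q = ΔT/ΣR = (-13.3 °C − 19.5 °C)/0.1116 = -294 W
(Negative Q ⇒ heat flows inward; heat gain = 294 W.)

Q = 294 W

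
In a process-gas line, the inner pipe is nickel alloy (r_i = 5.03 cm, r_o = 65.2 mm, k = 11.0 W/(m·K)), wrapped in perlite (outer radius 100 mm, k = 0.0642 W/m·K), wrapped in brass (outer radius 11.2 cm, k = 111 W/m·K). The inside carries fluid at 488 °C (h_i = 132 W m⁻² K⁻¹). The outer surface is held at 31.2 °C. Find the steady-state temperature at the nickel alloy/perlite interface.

T = 476 °C

Treat each layer as a resistance in series:
  R'_conv,in = 1/(2πr h) = 1/(2π·0.0503·132) = 0.02397 m·K/W
  R'_nickel alloy = ln(0.0652/0.0503)/(2πk) = 0.2595/(2π·11.0) = 0.003754 m·K/W
  R'_perlite = ln(0.100/0.0652)/(2πk) = 0.4277/(2π·0.0642) = 1.060 m·K/W
  R'_brass = ln(0.112/0.100)/(2πk) = 0.1133/(2π·111) = 1.625×10^-4 m·K/W
ΣR = 0.02397 + 0.003754 + 1.060 + 1.625×10^-4 = 1.088 m·K/W
Q' = ΔT/ΣR = (488 °C − 31.2 °C)/1.088 = 419.9 W/m
From the inner boundary to the nickel alloy/perlite interface, ΣR_partial = 0.02772 m·K/W.
T_interface = T_in − Q'·ΣR_partial = 488 °C − (419.9)(0.02772) = 476 °C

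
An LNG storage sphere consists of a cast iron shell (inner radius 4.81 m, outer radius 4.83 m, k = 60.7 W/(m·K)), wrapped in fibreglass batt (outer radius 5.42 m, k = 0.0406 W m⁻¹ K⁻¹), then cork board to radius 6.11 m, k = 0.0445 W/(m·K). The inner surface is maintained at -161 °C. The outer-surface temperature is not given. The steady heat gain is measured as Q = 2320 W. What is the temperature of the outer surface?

Series resistances:
  R_cast iron = (1/4.81 − 1/4.83)/(4πk) = 8.609×10^-4/(4π·60.7) = 1.129×10^-6 K/W
  R_fibreglass batt = (1/4.83 − 1/5.42)/(4πk) = 0.02254/(4π·0.0406) = 0.04417 K/W
  R_cork board = (1/5.42 − 1/6.11)/(4πk) = 0.02084/(4π·0.0445) = 0.03726 K/W
ΣR = 0.08144 K/W
ΔT = Q·ΣR = 2320 × 0.08144 = 188.9 K
Heat flows inward, so T_out = T_in + ΔT = -161 + 188.9 = 27.9 °C

T_out = 27.9 °C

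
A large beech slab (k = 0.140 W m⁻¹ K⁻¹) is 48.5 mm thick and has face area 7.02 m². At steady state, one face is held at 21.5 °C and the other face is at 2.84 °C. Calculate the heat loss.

Q = kA·ΔT/L = 0.140 × 7.02 × |21.5 °C − 2.84 °C| / 0.0485 = 378 W

Q = 378 W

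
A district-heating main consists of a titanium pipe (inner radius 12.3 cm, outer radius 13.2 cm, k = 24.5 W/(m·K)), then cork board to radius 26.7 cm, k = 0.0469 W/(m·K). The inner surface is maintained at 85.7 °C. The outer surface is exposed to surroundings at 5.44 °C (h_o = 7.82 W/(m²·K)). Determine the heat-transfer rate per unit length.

Treat each layer as a resistance in series:
  R'_titanium = ln(0.132/0.123)/(2πk) = 0.07062/(2π·24.5) = 4.587×10^-4 m·K/W
  R'_cork board = ln(0.267/0.132)/(2πk) = 0.7044/(2π·0.0469) = 2.391 m·K/W
  R'_conv,out = 1/(2πr h) = 1/(2π·0.267·7.82) = 0.07623 m·K/W
ΣR = 4.587×10^-4 + 2.391 + 0.07623 = 2.468 m·K/W
Q' = ΔT/ΣR = (85.7 °C − 5.44 °C)/2.468 = 32.5 W/m

Q' = 32.5 W/m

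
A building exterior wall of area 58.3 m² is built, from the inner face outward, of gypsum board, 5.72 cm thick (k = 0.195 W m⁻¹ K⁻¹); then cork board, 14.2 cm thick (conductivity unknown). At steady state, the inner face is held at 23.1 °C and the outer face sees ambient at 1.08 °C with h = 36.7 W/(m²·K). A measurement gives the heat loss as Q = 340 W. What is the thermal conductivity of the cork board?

ΣR = ΔT/Q = |23.1 − 1.08|/340 = 0.06476 K/W
Known resistances:
  R_gypsum board = L/(kA) = 0.0572/(0.195·58.3) = 0.005031 K/W
  R_conv,out = 1/(hA) = 1/(36.7·58.3) = 4.674×10^-4 K/W
R_cork board = ΣR − ΣR_known = 0.06476 − 0.005498 = 0.05926 K/W
L/(kA) = 0.05926 ⇒ k = 0.142/(0.05926·58.3) = 0.0411 W/m·K

k = 0.0411 W/m·K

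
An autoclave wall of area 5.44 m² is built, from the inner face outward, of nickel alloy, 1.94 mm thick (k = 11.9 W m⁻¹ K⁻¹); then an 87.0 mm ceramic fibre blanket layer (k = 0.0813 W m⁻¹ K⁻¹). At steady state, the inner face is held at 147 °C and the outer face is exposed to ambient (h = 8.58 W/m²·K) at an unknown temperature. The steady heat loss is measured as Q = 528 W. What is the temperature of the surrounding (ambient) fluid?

Sum the resistances:
  R_nickel alloy = L/(kA) = 0.00194/(11.9·5.44) = 2.997×10^-5 K/W
  R_ceramic fibre blanket = L/(kA) = 0.0870/(0.0813·5.44) = 0.1967 K/W
  R_conv,out = 1/(hA) = 1/(8.58·5.44) = 0.02142 K/W
ΣR = 0.2182 K/W
ΔT = Q·ΣR = 528 × 0.2182 = 115.2 K
Heat flows outward, so T_out = T_in − ΔT = 147 − 115.2 = 31.8 °C

T_out = 31.8 °C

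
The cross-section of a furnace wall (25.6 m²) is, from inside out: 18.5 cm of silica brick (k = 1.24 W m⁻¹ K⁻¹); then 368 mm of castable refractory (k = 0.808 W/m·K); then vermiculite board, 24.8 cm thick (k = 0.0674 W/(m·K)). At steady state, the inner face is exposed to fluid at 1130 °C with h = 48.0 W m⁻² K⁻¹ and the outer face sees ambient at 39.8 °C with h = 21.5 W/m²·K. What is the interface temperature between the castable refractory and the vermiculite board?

T = 973 °C

Treat each layer as a resistance in series:
  R_conv,in = 1/(hA) = 1/(48.0·25.6) = 8.138×10^-4 K/W
  R_silica brick = L/(kA) = 0.185/(1.24·25.6) = 0.005828 K/W
  R_castable refractory = L/(kA) = 0.368/(0.808·25.6) = 0.01779 K/W
  R_vermiculite board = L/(kA) = 0.248/(0.0674·25.6) = 0.1437 K/W
  R_conv,out = 1/(hA) = 1/(21.5·25.6) = 0.001817 K/W
ΣR = 8.138×10^-4 + 0.005828 + 0.01779 + 0.1437 + 0.001817 = 0.1699 K/W
Q = ΔT/ΣR = (1130 °C − 39.8 °C)/0.1699 = 6417 W
From the inner boundary to the castable refractory/vermiculite board interface, ΣR_partial = 0.02443 K/W.
T_interface = T_in − Q·ΣR_partial = 1130 °C − (6417)(0.02443) = 973 °C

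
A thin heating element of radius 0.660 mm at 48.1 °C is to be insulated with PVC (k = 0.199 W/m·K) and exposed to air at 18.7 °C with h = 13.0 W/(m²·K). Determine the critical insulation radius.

For a cylinder, r_cr = k_ins/h = 0.199/13.0 = 0.0153 m = 1.53 cm

r_cr = 1.53 cm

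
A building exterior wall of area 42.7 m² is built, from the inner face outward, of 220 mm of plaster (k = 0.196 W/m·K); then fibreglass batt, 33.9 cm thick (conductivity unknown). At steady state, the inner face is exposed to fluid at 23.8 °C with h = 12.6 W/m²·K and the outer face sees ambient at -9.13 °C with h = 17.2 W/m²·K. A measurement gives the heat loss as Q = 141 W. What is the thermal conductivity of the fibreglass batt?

ΣR = ΔT/Q = |23.8 − -9.13|/141 = 0.2335 K/W
Known resistances:
  R_conv,in = 1/(hA) = 1/(12.6·42.7) = 0.001859 K/W
  R_plaster = L/(kA) = 0.220/(0.196·42.7) = 0.02629 K/W
  R_conv,out = 1/(hA) = 1/(17.2·42.7) = 0.001362 K/W
R_fibreglass batt = ΣR − ΣR_known = 0.2335 − 0.02951 = 0.2040 K/W
L/(kA) = 0.2040 ⇒ k = 0.339/(0.2040·42.7) = 0.0389 W/m·K

k = 0.0389 W/m·K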